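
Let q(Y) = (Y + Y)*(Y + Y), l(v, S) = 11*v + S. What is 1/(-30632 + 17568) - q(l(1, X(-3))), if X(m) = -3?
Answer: -3344385/13064 ≈ -256.00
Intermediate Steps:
l(v, S) = S + 11*v
q(Y) = 4*Y**2 (q(Y) = (2*Y)*(2*Y) = 4*Y**2)
1/(-30632 + 17568) - q(l(1, X(-3))) = 1/(-30632 + 17568) - 4*(-3 + 11*1)**2 = 1/(-13064) - 4*(-3 + 11)**2 = -1/13064 - 4*8**2 = -1/13064 - 4*64 = -1/13064 - 1*256 = -1/13064 - 256 = -3344385/13064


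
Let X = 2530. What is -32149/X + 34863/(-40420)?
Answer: -138766597/10226260 ≈ -13.570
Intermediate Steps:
-32149/X + 34863/(-40420) = -32149/2530 + 34863/(-40420) = -32149*1/2530 + 34863*(-1/40420) = -32149/2530 - 34863/40420 = -138766597/10226260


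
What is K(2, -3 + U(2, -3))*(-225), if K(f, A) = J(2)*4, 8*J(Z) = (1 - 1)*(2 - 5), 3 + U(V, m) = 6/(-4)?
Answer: 0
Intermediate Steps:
U(V, m) = -9/2 (U(V, m) = -3 + 6/(-4) = -3 + 6*(-¼) = -3 - 3/2 = -9/2)
J(Z) = 0 (J(Z) = ((1 - 1)*(2 - 5))/8 = (0*(-3))/8 = (⅛)*0 = 0)
K(f, A) = 0 (K(f, A) = 0*4 = 0)
K(2, -3 + U(2, -3))*(-225) = 0*(-225) = 0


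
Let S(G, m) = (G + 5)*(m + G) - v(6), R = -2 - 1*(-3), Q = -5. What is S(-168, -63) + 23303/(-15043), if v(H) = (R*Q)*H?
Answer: 80977438/2149 ≈ 37681.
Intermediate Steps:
R = 1 (R = -2 + 3 = 1)
v(H) = -5*H (v(H) = (1*(-5))*H = -5*H)
S(G, m) = 30 + (5 + G)*(G + m) (S(G, m) = (G + 5)*(m + G) - (-5)*6 = (5 + G)*(G + m) - 1*(-30) = (5 + G)*(G + m) + 30 = 30 + (5 + G)*(G + m))
S(-168, -63) + 23303/(-15043) = (30 + (-168)² + 5*(-168) + 5*(-63) - 168*(-63)) + 23303/(-15043) = (30 + 28224 - 840 - 315 + 10584) + 23303*(-1/15043) = 37683 - 3329/2149 = 80977438/2149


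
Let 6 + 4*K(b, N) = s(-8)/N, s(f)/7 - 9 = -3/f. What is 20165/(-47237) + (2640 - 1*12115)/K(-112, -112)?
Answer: 229139135305/39820791 ≈ 5754.3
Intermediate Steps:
s(f) = 63 - 21/f (s(f) = 63 + 7*(-3/f) = 63 - 21/f)
K(b, N) = -3/2 + 525/(32*N) (K(b, N) = -3/2 + ((63 - 21/(-8))/N)/4 = -3/2 + ((63 - 21*(-⅛))/N)/4 = -3/2 + ((63 + 21/8)/N)/4 = -3/2 + (525/(8*N))/4 = -3/2 + 525/(32*N))
20165/(-47237) + (2640 - 1*12115)/K(-112, -112) = 20165/(-47237) + (2640 - 1*12115)/(((3/32)*(175 - 16*(-112))/(-112))) = 20165*(-1/47237) + (2640 - 12115)/(((3/32)*(-1/112)*(175 + 1792))) = -20165/47237 - 9475/((3/32)*(-1/112)*1967) = -20165/47237 - 9475/(-843/512) = -20165/47237 - 9475*(-512/843) = -20165/47237 + 4851200/843 = 229139135305/39820791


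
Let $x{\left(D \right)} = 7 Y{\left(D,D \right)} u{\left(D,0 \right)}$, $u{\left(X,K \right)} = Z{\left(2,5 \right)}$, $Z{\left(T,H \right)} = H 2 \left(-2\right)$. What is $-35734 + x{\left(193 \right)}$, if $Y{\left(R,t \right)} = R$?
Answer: $-62754$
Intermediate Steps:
$Z{\left(T,H \right)} = - 4 H$ ($Z{\left(T,H \right)} = 2 H \left(-2\right) = - 4 H$)
$u{\left(X,K \right)} = -20$ ($u{\left(X,K \right)} = \left(-4\right) 5 = -20$)
$x{\left(D \right)} = - 140 D$ ($x{\left(D \right)} = 7 D \left(-20\right) = - 140 D$)
$-35734 + x{\left(193 \right)} = -35734 - 27020 = -62754$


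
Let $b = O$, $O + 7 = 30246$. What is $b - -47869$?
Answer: $78108$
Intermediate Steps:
$O = 30239$ ($O = -7 + 30246 = 30239$)
$b = 30239$
$b - -47869 = 30239 - -47869 = 30239 + 47869 = 78108$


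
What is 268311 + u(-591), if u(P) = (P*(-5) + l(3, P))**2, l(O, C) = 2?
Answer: 9012160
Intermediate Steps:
u(P) = (2 - 5*P)**2 (u(P) = (P*(-5) + 2)**2 = (-5*P + 2)**2 = (2 - 5*P)**2)
268311 + u(-591) = 268311 + (-2 + 5*(-591))**2 = 268311 + (-2 - 2955)**2 = 268311 + (-2957)**2 = 268311 + 8743849 = 9012160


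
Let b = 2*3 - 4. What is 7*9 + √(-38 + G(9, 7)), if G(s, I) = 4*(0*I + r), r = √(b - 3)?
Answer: 63 + √(-38 + 4*I) ≈ 63.324 + 6.1729*I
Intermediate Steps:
b = 2 (b = 6 - 4 = 2)
r = I (r = √(2 - 3) = √(-1) = I ≈ 1.0*I)
G(s, I) = 4*I (G(s, I) = 4*(0*I + I) = 4*(0 + I) = 4*I)
7*9 + √(-38 + G(9, 7)) = 7*9 + √(-38 + 4*I) = 63 + √(-38 + 4*I)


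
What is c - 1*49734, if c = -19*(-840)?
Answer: -33774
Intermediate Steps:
c = 15960
c - 1*49734 = 15960 - 1*49734 = 15960 - 49734 = -33774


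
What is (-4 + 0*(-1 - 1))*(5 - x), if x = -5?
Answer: -40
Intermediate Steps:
(-4 + 0*(-1 - 1))*(5 - x) = (-4 + 0*(-1 - 1))*(5 - 1*(-5)) = (-4 + 0*(-2))*(5 + 5) = (-4 + 0)*10 = -4*10 = -40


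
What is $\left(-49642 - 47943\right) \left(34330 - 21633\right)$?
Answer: $-1239036745$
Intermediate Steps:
$\left(-49642 - 47943\right) \left(34330 - 21633\right) = \left(-97585\right) 12697 = -1239036745$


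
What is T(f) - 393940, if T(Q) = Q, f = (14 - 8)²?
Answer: -393904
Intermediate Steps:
f = 36 (f = 6² = 36)
T(f) - 393940 = 36 - 393940 = -393904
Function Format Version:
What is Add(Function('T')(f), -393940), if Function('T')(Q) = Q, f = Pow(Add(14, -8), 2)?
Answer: -393904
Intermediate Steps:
f = 36 (f = Pow(6, 2) = 36)
Add(Function('T')(f), -393940) = Add(36, -393940) = -393904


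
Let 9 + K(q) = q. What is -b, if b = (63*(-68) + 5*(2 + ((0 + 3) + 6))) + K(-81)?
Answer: 4319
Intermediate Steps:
K(q) = -9 + q
b = -4319 (b = (63*(-68) + 5*(2 + ((0 + 3) + 6))) + (-9 - 81) = (-4284 + 5*(2 + (3 + 6))) - 90 = (-4284 + 5*(2 + 9)) - 90 = (-4284 + 5*11) - 90 = (-4284 + 55) - 90 = -4229 - 90 = -4319)
-b = -1*(-4319) = 4319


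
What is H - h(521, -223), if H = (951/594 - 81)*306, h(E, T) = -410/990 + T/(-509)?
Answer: -1224305525/50391 ≈ -24296.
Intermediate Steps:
h(E, T) = -41/99 - T/509 (h(E, T) = -410*1/990 + T*(-1/509) = -41/99 - T/509)
H = -267257/11 (H = (951*(1/594) - 81)*306 = (317/198 - 81)*306 = -15721/198*306 = -267257/11 ≈ -24296.)
H - h(521, -223) = -267257/11 - (-41/99 - 1/509*(-223)) = -267257/11 - (-41/99 + 223/509) = -267257/11 - 1*1208/50391 = -267257/11 - 1208/50391 = -1224305525/50391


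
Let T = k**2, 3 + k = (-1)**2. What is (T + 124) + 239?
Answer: 367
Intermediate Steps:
k = -2 (k = -3 + (-1)**2 = -3 + 1 = -2)
T = 4 (T = (-2)**2 = 4)
(T + 124) + 239 = (4 + 124) + 239 = 128 + 239 = 367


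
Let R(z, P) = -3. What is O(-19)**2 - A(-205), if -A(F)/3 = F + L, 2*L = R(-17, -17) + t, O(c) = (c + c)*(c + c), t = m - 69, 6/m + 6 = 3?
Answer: 2084410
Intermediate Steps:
m = -2 (m = 6/(-6 + 3) = 6/(-3) = 6*(-1/3) = -2)
t = -71 (t = -2 - 69 = -71)
O(c) = 4*c**2 (O(c) = (2*c)*(2*c) = 4*c**2)
L = -37 (L = (-3 - 71)/2 = (1/2)*(-74) = -37)
A(F) = 111 - 3*F (A(F) = -3*(F - 37) = -3*(-37 + F) = 111 - 3*F)
O(-19)**2 - A(-205) = (4*(-19)**2)**2 - (111 - 3*(-205)) = (4*361)**2 - (111 + 615) = 1444**2 - 1*726 = 2085136 - 726 = 2084410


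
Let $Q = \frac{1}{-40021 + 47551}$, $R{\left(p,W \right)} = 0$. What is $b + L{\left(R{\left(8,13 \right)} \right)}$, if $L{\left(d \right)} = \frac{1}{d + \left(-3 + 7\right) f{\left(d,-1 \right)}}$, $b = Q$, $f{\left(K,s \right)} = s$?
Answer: $- \frac{3763}{15060} \approx -0.24987$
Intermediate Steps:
$Q = \frac{1}{7530} \approx 0.0001328$
$b = \frac{1}{7530} \approx 0.0001328$
$L{\left(d \right)} = \frac{1}{-4 + d}$ ($L{\left(d \right)} = \frac{1}{d + \left(-3 + 7\right) \left(-1\right)} = \frac{1}{d + 4 \left(-1\right)} = \frac{1}{d - 4} = \frac{1}{-4 + d}$)
$b + L{\left(R{\left(8,13 \right)} \right)} = \frac{1}{7530} + \frac{1}{-4 + 0} = \frac{1}{7530} + \frac{1}{-4} = \frac{1}{7530} - \frac{1}{4} = - \frac{3763}{15060}$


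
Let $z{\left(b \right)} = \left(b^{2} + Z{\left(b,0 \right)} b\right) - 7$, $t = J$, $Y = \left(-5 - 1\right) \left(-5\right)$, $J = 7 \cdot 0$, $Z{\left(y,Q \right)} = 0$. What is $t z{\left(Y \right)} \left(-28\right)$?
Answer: $0$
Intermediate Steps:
$J = 0$
$Y = 30$ ($Y = \left(-6\right) \left(-5\right) = 30$)
$t = 0$
$z{\left(b \right)} = -7 + b^{2}$ ($z{\left(b \right)} = \left(b^{2} + 0 b\right) - 7 = \left(b^{2} + 0\right) - 7 = b^{2} - 7 = -7 + b^{2}$)
$t z{\left(Y \right)} \left(-28\right) = 0 \left(-7 + 30^{2}\right) \left(-28\right) = 0 \left(-7 + 900\right) \left(-28\right) = 0 \cdot 893 \left(-28\right) = 0 \left(-28\right) = 0$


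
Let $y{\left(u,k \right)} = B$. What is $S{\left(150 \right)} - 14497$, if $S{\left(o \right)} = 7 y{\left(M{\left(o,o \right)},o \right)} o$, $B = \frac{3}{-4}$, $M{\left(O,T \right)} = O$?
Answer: $- \frac{30569}{2} \approx -15285.0$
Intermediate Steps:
$B = - \frac{3}{4}$ ($B = 3 \left(- \frac{1}{4}\right) = - \frac{3}{4} \approx -0.75$)
$y{\left(u,k \right)} = - \frac{3}{4}$
$S{\left(o \right)} = - \frac{21 o}{4}$ ($S{\left(o \right)} = 7 \left(- \frac{3}{4}\right) o = - \frac{21 o}{4}$)
$S{\left(150 \right)} - 14497 = \left(- \frac{21}{4}\right) 150 - 14497 = - \frac{1575}{2} - 14497 = - \frac{30569}{2}$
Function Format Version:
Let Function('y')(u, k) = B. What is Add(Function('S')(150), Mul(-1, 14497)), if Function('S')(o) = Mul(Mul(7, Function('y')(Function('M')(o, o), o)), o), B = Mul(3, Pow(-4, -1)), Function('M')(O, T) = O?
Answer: Rational(-30569, 2) ≈ -15285.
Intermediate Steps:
B = Rational(-3, 4) (B = Mul(3, Rational(-1, 4)) = Rational(-3, 4) ≈ -0.75000)
Function('y')(u, k) = Rational(-3, 4)
Function('S')(o) = Mul(Rational(-21, 4), o) (Function('S')(o) = Mul(Mul(7, Rational(-3, 4)), o) = Mul(Rational(-21, 4), o))
Add(Function('S')(150), Mul(-1, 14497)) = Add(Mul(Rational(-21, 4), 150), Mul(-1, 14497)) = Add(Rational(-1575, 2), -14497) = Rational(-30569, 2)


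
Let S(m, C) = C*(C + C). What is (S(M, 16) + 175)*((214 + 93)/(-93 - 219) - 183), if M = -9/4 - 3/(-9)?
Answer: -13145287/104 ≈ -1.2640e+5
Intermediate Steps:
M = -23/12 (M = -9*1/4 - 3*(-1/9) = -9/4 + 1/3 = -23/12 ≈ -1.9167)
S(m, C) = 2*C**2 (S(m, C) = C*(2*C) = 2*C**2)
(S(M, 16) + 175)*((214 + 93)/(-93 - 219) - 183) = (2*16**2 + 175)*((214 + 93)/(-93 - 219) - 183) = (2*256 + 175)*(307/(-312) - 183) = (512 + 175)*(307*(-1/312) - 183) = 687*(-307/312 - 183) = 687*(-57403/312) = -13145287/104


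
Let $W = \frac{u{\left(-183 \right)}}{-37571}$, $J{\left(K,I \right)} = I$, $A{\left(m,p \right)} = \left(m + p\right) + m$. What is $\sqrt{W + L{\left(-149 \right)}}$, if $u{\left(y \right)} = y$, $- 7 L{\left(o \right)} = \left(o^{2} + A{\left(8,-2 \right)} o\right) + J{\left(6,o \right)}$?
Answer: $\frac{i \sqrt{197284912791085}}{262997} \approx 53.407 i$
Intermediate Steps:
$A{\left(m,p \right)} = p + 2 m$
$L{\left(o \right)} = - \frac{15 o}{7} - \frac{o^{2}}{7}$ ($L{\left(o \right)} = - \frac{\left(o^{2} + \left(-2 + 2 \cdot 8\right) o\right) + o}{7} = - \frac{\left(o^{2} + \left(-2 + 16\right) o\right) + o}{7} = - \frac{\left(o^{2} + 14 o\right) + o}{7} = - \frac{o^{2} + 15 o}{7} = - \frac{15 o}{7} - \frac{o^{2}}{7}$)
$W = \frac{183}{37571}$ ($W = - \frac{183}{-37571} = \left(-183\right) \left(- \frac{1}{37571}\right) = \frac{183}{37571} \approx 0.0048708$)
$\sqrt{W + L{\left(-149 \right)}} = \sqrt{\frac{183}{37571} + \frac{1}{7} \left(-149\right) \left(-15 - -149\right)} = \sqrt{\frac{183}{37571} + \frac{1}{7} \left(-149\right) \left(-15 + 149\right)} = \sqrt{\frac{183}{37571} + \frac{1}{7} \left(-149\right) 134} = \sqrt{\frac{183}{37571} - \frac{19966}{7}} = \sqrt{- \frac{750141305}{262997}} = \frac{i \sqrt{197284912791085}}{262997}$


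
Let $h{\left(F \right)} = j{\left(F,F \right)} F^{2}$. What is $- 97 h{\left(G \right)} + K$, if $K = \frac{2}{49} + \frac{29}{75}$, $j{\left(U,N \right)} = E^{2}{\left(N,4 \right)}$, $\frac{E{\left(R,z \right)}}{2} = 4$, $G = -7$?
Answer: $- \frac{1117904029}{3675} \approx -3.0419 \cdot 10^{5}$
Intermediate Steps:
$E{\left(R,z \right)} = 8$ ($E{\left(R,z \right)} = 2 \cdot 4 = 8$)
$j{\left(U,N \right)} = 64$ ($j{\left(U,N \right)} = 8^{2} = 64$)
$K = \frac{1571}{3675}$ ($K = 2 \cdot \frac{1}{49} + 29 \cdot \frac{1}{75} = \frac{2}{49} + \frac{29}{75} = \frac{1571}{3675} \approx 0.42748$)
$h{\left(F \right)} = 64 F^{2}$
$- 97 h{\left(G \right)} + K = - 97 \cdot 64 \left(-7\right)^{2} + \frac{1571}{3675} = - 97 \cdot 64 \cdot 49 + \frac{1571}{3675} = \left(-97\right) 3136 + \frac{1571}{3675} = -304192 + \frac{1571}{3675} = - \frac{1117904029}{3675}$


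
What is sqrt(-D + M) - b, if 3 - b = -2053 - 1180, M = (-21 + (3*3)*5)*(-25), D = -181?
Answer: -3236 + I*sqrt(419) ≈ -3236.0 + 20.469*I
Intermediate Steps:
M = -600 (M = (-21 + 9*5)*(-25) = (-21 + 45)*(-25) = 24*(-25) = -600)
b = 3236 (b = 3 - (-2053 - 1180) = 3 - 1*(-3233) = 3 + 3233 = 3236)
sqrt(-D + M) - b = sqrt(-1*(-181) - 600) - 1*3236 = sqrt(181 - 600) - 3236 = sqrt(-419) - 3236 = I*sqrt(419) - 3236 = -3236 + I*sqrt(419)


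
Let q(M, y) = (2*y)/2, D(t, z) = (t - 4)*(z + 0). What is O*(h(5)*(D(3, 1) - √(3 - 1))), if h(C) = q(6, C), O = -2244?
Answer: 11220 + 11220*√2 ≈ 27087.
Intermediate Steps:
D(t, z) = z*(-4 + t) (D(t, z) = (-4 + t)*z = z*(-4 + t))
q(M, y) = y (q(M, y) = (2*y)*(½) = y)
h(C) = C
O*(h(5)*(D(3, 1) - √(3 - 1))) = -11220*(1*(-4 + 3) - √(3 - 1)) = -11220*(1*(-1) - √2) = -11220*(-1 - √2) = -2244*(-5 - 5*√2) = 11220 + 11220*√2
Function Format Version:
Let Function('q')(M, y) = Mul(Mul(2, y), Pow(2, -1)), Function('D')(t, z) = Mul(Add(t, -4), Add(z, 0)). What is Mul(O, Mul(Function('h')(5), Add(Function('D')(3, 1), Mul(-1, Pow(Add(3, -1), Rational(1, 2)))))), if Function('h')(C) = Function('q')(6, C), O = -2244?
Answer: Add(11220, Mul(11220, Pow(2, Rational(1, 2)))) ≈ 27087.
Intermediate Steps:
Function('D')(t, z) = Mul(z, Add(-4, t)) (Function('D')(t, z) = Mul(Add(-4, t), z) = Mul(z, Add(-4, t)))
Function('q')(M, y) = y (Function('q')(M, y) = Mul(Mul(2, y), Rational(1, 2)) = y)
Function('h')(C) = C
Mul(O, Mul(Function('h')(5), Add(Function('D')(3, 1), Mul(-1, Pow(Add(3, -1), Rational(1, 2)))))) = Mul(-2244, Mul(5, Add(Mul(1, Add(-4, 3)), Mul(-1, Pow(Add(3, -1), Rational(1, 2)))))) = Mul(-2244, Mul(5, Add(Mul(1, -1), Mul(-1, Pow(2, Rational(1, 2)))))) = Mul(-2244, Mul(5, Add(-1, Mul(-1, Pow(2, Rational(1, 2)))))) = Mul(-2244, Add(-5, Mul(-5, Pow(2, Rational(1, 2))))) = Add(11220, Mul(11220, Pow(2, Rational(1, 2))))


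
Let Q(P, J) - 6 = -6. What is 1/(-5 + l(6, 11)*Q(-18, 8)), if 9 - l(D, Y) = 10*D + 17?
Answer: -⅕ ≈ -0.20000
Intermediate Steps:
l(D, Y) = -8 - 10*D (l(D, Y) = 9 - (10*D + 17) = 9 - (17 + 10*D) = 9 + (-17 - 10*D) = -8 - 10*D)
Q(P, J) = 0 (Q(P, J) = 6 - 6 = 0)
1/(-5 + l(6, 11)*Q(-18, 8)) = 1/(-5 + (-8 - 10*6)*0) = 1/(-5 + (-8 - 60)*0) = 1/(-5 - 68*0) = 1/(-5 + 0) = 1/(-5) = -⅕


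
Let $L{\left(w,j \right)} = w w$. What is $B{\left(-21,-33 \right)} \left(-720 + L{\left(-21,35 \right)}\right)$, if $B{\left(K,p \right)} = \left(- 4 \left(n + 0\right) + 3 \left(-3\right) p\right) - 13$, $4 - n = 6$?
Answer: $-81468$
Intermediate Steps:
$n = -2$ ($n = 4 - 6 = -2$)
$L{\left(w,j \right)} = w^{2}$
$B{\left(K,p \right)} = -5 - 9 p$ ($B{\left(K,p \right)} = \left(- 4 \left(-2 + 0\right) + 3 \left(-3\right) p\right) - 13 = \left(\left(-4\right) \left(-2\right) - 9 p\right) - 13 = \left(8 - 9 p\right) - 13 = -5 - 9 p$)
$B{\left(-21,-33 \right)} \left(-720 + L{\left(-21,35 \right)}\right) = \left(-5 - -297\right) \left(-720 + \left(-21\right)^{2}\right) = \left(-5 + 297\right) \left(-720 + 441\right) = 292 \left(-279\right) = -81468$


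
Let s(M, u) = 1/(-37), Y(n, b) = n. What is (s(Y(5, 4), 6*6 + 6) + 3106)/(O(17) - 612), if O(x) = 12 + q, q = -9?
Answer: -38307/7511 ≈ -5.1001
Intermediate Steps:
s(M, u) = -1/37
O(x) = 3 (O(x) = 12 - 9 = 3)
(s(Y(5, 4), 6*6 + 6) + 3106)/(O(17) - 612) = (-1/37 + 3106)/(3 - 612) = (114921/37)/(-609) = (114921/37)*(-1/609) = -38307/7511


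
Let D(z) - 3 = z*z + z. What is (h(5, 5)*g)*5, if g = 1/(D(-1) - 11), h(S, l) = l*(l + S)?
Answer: -125/4 ≈ -31.250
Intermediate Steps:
D(z) = 3 + z + z² (D(z) = 3 + (z*z + z) = 3 + (z² + z) = 3 + (z + z²) = 3 + z + z²)
h(S, l) = l*(S + l)
g = -⅛ (g = 1/((3 - 1 + (-1)²) - 11) = 1/((3 - 1 + 1) - 11) = 1/(3 - 11) = 1/(-8) = -⅛ ≈ -0.12500)
(h(5, 5)*g)*5 = ((5*(5 + 5))*(-⅛))*5 = ((5*10)*(-⅛))*5 = (50*(-⅛))*5 = -25/4*5 = -125/4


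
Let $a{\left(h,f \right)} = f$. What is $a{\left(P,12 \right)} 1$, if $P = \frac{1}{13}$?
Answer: $12$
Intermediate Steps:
$P = \frac{1}{13} \approx 0.076923$
$a{\left(P,12 \right)} 1 = 12 \cdot 1 = 12$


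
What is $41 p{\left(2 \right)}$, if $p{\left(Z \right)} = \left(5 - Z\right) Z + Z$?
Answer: $328$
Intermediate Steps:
$p{\left(Z \right)} = Z + Z \left(5 - Z\right)$ ($p{\left(Z \right)} = Z \left(5 - Z\right) + Z = Z + Z \left(5 - Z\right)$)
$41 p{\left(2 \right)} = 41 \cdot 2 \left(6 - 2\right) = 41 \cdot 2 \cdot 4 = 41 \cdot 8 = 328$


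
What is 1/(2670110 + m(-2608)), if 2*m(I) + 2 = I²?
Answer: 1/6070941 ≈ 1.6472e-7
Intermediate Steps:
m(I) = -1 + I²/2
1/(2670110 + m(-2608)) = 1/(2670110 + (-1 + (½)*(-2608)²)) = 1/(2670110 + (-1 + (½)*6801664)) = 1/(2670110 + (-1 + 3400832)) = 1/(2670110 + 3400831) = 1/6070941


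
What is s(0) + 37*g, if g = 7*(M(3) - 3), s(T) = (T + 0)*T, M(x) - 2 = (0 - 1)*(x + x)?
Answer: -1813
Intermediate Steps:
M(x) = 2 - 2*x (M(x) = 2 + (0 - 1)*(x + x) = 2 - 2*x)
s(T) = T**2 (s(T) = T*T = T**2)
g = -49 (g = 7*((2 - 2*3) - 3) = 7*((2 - 6) - 3) = 7*(-4 - 3) = 7*(-7) = -49)
s(0) + 37*g = 0**2 + 37*(-49) = 0 - 1813 = -1813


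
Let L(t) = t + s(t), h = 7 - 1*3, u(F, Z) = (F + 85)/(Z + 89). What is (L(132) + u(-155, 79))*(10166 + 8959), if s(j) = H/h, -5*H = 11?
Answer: 5012025/2 ≈ 2.5060e+6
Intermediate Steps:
u(F, Z) = (85 + F)/(89 + Z)
H = -11/5 (H = -1/5*11 = -11/5 ≈ -2.2000)
h = 4 (h = 7 - 3 = 4)
s(j) = -11/20 (s(j) = -11/5/4 = -11/5*1/4 = -11/20)
L(t) = -11/20 + t (L(t) = t - 11/20 = -11/20 + t)
(L(132) + u(-155, 79))*(10166 + 8959) = ((-11/20 + 132) + (85 - 155)/(89 + 79))*(10166 + 8959) = (2629/20 - 70/168)*19125 = (2629/20 + (1/168)*(-70))*19125 = (2629/20 - 5/12)*19125 = (3931/30)*19125 = 5012025/2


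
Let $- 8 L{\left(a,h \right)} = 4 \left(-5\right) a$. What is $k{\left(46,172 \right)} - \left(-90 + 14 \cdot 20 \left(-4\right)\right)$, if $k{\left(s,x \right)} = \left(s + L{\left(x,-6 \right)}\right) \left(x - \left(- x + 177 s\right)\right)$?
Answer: $-3710638$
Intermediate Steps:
$L{\left(a,h \right)} = \frac{5 a}{2}$ ($L{\left(a,h \right)} = - \frac{4 \left(-5\right) a}{8} = - \frac{\left(-20\right) a}{8} = \frac{5 a}{2}$)
$k{\left(s,x \right)} = \left(s + \frac{5 x}{2}\right) \left(- 177 s + 2 x\right)$ ($k{\left(s,x \right)} = \left(s + \frac{5 x}{2}\right) \left(x - \left(- x + 177 s\right)\right) = \left(s + \frac{5 x}{2}\right) \left(- 177 s + 2 x\right)$)
$k{\left(46,172 \right)} - \left(-90 + 14 \cdot 20 \left(-4\right)\right) = \left(- 177 \cdot 46^{2} + 5 \cdot 172^{2} - 20263 \cdot 172\right) - \left(-90 + 14 \cdot 20 \left(-4\right)\right) = \left(\left(-177\right) 2116 + 5 \cdot 29584 - 3485236\right) + \left(\left(-14\right) \left(-80\right) + 90\right) = \left(-374532 + 147920 - 3485236\right) + \left(1120 + 90\right) = -3711848 + 1210 = -3710638$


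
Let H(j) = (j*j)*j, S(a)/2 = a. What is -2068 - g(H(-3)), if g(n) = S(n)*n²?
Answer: 37298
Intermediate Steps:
S(a) = 2*a
H(j) = j³ (H(j) = j²*j = j³)
g(n) = 2*n³ (g(n) = (2*n)*n² = 2*n³)
-2068 - g(H(-3)) = -2068 - 2*((-3)³)³ = -2068 - 2*(-27)³ = -2068 - 2*(-19683) = -2068 - 1*(-39366) = -2068 + 39366 = 37298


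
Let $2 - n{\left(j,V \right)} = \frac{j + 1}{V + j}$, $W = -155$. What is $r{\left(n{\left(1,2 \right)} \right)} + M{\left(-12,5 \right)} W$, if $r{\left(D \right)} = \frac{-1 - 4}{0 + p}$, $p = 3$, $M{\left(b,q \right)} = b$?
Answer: $\frac{5575}{3} \approx 1858.3$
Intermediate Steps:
$n{\left(j,V \right)} = 2 - \frac{1 + j}{V + j}$ ($n{\left(j,V \right)} = 2 - \frac{j + 1}{V + j} = 2 - \frac{1 + j}{V + j}$)
$r{\left(D \right)} = - \frac{5}{3}$ ($r{\left(D \right)} = \frac{-1 - 4}{0 + 3} = - \frac{5}{3}$)
$r{\left(n{\left(1,2 \right)} \right)} + M{\left(-12,5 \right)} W = - \frac{5}{3} - -1860 = - \frac{5}{3} + 1860 = \frac{5575}{3}$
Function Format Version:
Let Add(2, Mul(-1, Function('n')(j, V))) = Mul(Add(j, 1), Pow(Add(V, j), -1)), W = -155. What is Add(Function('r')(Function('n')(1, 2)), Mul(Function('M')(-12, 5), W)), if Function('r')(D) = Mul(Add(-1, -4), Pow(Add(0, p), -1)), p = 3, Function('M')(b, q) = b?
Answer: Rational(5575, 3) ≈ 1858.3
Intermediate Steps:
Function('n')(j, V) = Add(2, Mul(-1, Pow(Add(V, j), -1), Add(1, j))) (Function('n')(j, V) = Add(2, Mul(-1, Mul(Add(j, 1), Pow(Add(V, j), -1)))) = Add(2, Mul(-1, Mul(Add(1, j), Pow(Add(V, j), -1)))) = Add(2, Mul(-1, Mul(Pow(Add(V, j), -1), Add(1, j)))) = Add(2, Mul(-1, Pow(Add(V, j), -1), Add(1, j))))
Function('r')(D) = Rational(-5, 3) (Function('r')(D) = Mul(Add(-1, -4), Pow(Add(0, 3), -1)) = Mul(-5, Pow(3, -1)) = Mul(-5, Rational(1, 3)) = Rational(-5, 3))
Add(Function('r')(Function('n')(1, 2)), Mul(Function('M')(-12, 5), W)) = Add(Rational(-5, 3), Mul(-12, -155)) = Add(Rational(-5, 3), 1860) = Rational(5575, 3)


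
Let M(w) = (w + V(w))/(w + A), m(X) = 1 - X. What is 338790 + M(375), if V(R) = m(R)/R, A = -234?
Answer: 17913661501/52875 ≈ 3.3879e+5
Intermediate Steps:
V(R) = (1 - R)/R
M(w) = (w + (1 - w)/w)/(-234 + w) (M(w) = (w + (1 - w)/w)/(w - 234) = (w + (1 - w)/w)/(-234 + w))
338790 + M(375) = 338790 + (1 + 375**2 - 1*375)/(375*(-234 + 375)) = 338790 + (1/375)*(1 + 140625 - 375)/141 = 338790 + (1/375)*(1/141)*140251 = 338790 + 140251/52875 = 17913661501/52875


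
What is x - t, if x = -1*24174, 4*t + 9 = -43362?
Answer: -53325/4 ≈ -13331.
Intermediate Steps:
t = -43371/4 (t = -9/4 + (1/4)*(-43362) = -9/4 - 21681/2 = -43371/4 ≈ -10843.)
x = -24174
x - t = -24174 - 1*(-43371/4) = -24174 + 43371/4 = -53325/4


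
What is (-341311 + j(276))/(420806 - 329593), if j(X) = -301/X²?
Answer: -25999707037/6948241488 ≈ -3.7419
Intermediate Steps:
j(X) = -301/X²
(-341311 + j(276))/(420806 - 329593) = (-341311 - 301/276²)/(420806 - 329593) = (-341311 - 301*1/76176)/91213 = (-341311 - 301/76176)*(1/91213) = -25999707037/76176*1/91213 = -25999707037/6948241488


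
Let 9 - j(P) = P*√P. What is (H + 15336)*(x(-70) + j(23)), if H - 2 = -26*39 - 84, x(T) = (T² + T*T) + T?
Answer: 138683360 - 327520*√23 ≈ 1.3711e+8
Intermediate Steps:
x(T) = T + 2*T² (x(T) = (T² + T²) + T = 2*T² + T = T + 2*T²)
j(P) = 9 - P^(3/2) (j(P) = 9 - P*√P = 9 - P^(3/2))
H = -1096 (H = 2 + (-26*39 - 84) = 2 + (-1014 - 84) = 2 - 1098 = -1096)
(H + 15336)*(x(-70) + j(23)) = (-1096 + 15336)*(-70*(1 + 2*(-70)) + (9 - 23^(3/2))) = 14240*(-70*(1 - 140) + (9 - 23*√23)) = 14240*(-70*(-139) + (9 - 23*√23)) = 14240*(9730 + (9 - 23*√23)) = 14240*(9739 - 23*√23) = 138683360 - 327520*√23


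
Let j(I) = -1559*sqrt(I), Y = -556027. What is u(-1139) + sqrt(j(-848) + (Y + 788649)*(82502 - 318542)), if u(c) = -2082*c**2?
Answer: -2701022322 + 2*sqrt(-13727024220 - 1559*I*sqrt(53)) ≈ -2.701e+9 - 2.3432e+5*I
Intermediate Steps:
u(-1139) + sqrt(j(-848) + (Y + 788649)*(82502 - 318542)) = -2082*(-1139)**2 + sqrt(-6236*I*sqrt(53) + (-556027 + 788649)*(82502 - 318542)) = -2082*1297321 + sqrt(-6236*I*sqrt(53) + 232622*(-236040)) = -2701022322 + sqrt(-6236*I*sqrt(53) - 54908096880) = -2701022322 + sqrt(-54908096880 - 6236*I*sqrt(53))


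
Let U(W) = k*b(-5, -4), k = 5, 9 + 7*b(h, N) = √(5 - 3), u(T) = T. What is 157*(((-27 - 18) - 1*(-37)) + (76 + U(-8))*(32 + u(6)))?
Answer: 2896650/7 + 29830*√2/7 ≈ 4.1983e+5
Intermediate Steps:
b(h, N) = -9/7 + √2/7 (b(h, N) = -9/7 + √(5 - 3)/7 = -9/7 + √2/7)
U(W) = -45/7 + 5*√2/7 (U(W) = 5*(-9/7 + √2/7) = -45/7 + 5*√2/7)
157*(((-27 - 18) - 1*(-37)) + (76 + U(-8))*(32 + u(6))) = 157*(((-27 - 18) - 1*(-37)) + (76 + (-45/7 + 5*√2/7))*(32 + 6)) = 157*((-45 + 37) + (487/7 + 5*√2/7)*38) = 157*(-8 + (18506/7 + 190*√2/7)) = 157*(18450/7 + 190*√2/7) = 2896650/7 + 29830*√2/7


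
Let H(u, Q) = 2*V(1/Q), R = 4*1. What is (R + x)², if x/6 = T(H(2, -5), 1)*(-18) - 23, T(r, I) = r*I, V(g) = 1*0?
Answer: 17956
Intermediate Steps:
R = 4
V(g) = 0
H(u, Q) = 0 (H(u, Q) = 2*0 = 0)
T(r, I) = I*r
x = -138 (x = 6*((1*0)*(-18) - 23) = 6*(0*(-18) - 23) = 6*(0 - 23) = 6*(-23) = -138)
(R + x)² = (4 - 138)² = (-134)² = 17956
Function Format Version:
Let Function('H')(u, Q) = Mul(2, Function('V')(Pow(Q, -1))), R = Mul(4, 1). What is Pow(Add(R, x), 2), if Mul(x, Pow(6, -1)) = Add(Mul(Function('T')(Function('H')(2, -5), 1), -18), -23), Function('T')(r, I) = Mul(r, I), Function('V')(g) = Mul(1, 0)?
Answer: 17956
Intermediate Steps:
R = 4
Function('V')(g) = 0
Function('H')(u, Q) = 0 (Function('H')(u, Q) = Mul(2, 0) = 0)
Function('T')(r, I) = Mul(I, r)
x = -138 (x = Mul(6, Add(Mul(Mul(1, 0), -18), -23)) = Mul(6, Add(Mul(0, -18), -23)) = Mul(6, Add(0, -23)) = Mul(6, -23) = -138)
Pow(Add(R, x), 2) = Pow(Add(4, -138), 2) = Pow(-134, 2) = 17956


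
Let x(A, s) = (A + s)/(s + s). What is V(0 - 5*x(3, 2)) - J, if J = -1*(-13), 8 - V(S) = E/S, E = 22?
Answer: -37/25 ≈ -1.4800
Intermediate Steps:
x(A, s) = (A + s)/(2*s) (x(A, s) = (A + s)/((2*s)) = (A + s)*(1/(2*s)) = (A + s)/(2*s))
V(S) = 8 - 22/S
J = 13
V(0 - 5*x(3, 2)) - J = (8 - 22/(0 - 5*(3 + 2)/(2*2))) - 1*13 = (8 - 22/(0 - 5*5/(2*2))) - 13 = (8 - 22/(0 - 5*5/4)) - 13 = (8 - 22/(0 - 25/4)) - 13 = (8 - 22/(-25/4)) - 13 = (8 - 22*(-4/25)) - 13 = (8 + 88/25) - 13 = 288/25 - 13 = -37/25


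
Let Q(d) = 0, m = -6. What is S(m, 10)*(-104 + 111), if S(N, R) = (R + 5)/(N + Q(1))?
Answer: -35/2 ≈ -17.500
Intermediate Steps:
S(N, R) = (5 + R)/N (S(N, R) = (R + 5)/(N + 0) = (5 + R)/N)
S(m, 10)*(-104 + 111) = ((5 + 10)/(-6))*(-104 + 111) = -1/6*15*7 = -5/2*7 = -35/2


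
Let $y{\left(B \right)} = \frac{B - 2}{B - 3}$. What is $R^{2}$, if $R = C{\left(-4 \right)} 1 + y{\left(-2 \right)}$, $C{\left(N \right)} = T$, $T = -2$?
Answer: $\frac{36}{25} \approx 1.44$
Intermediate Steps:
$y{\left(B \right)} = \frac{-2 + B}{-3 + B}$
$C{\left(N \right)} = -2$
$R = - \frac{6}{5}$ ($R = \left(-2\right) 1 + \frac{-2 - 2}{-3 - 2} = -2 + \frac{1}{-5} \left(-4\right) = -2 - - \frac{4}{5} = -2 + \frac{4}{5} = - \frac{6}{5} \approx -1.2$)
$R^{2} = \left(- \frac{6}{5}\right)^{2} = \frac{36}{25}$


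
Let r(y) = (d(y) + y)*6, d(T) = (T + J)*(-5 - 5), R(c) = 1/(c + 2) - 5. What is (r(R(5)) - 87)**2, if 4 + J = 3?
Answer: 2712609/49 ≈ 55359.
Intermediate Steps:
J = -1 (J = -4 + 3 = -1)
R(c) = -5 + 1/(2 + c) (R(c) = 1/(2 + c) - 5 = -5 + 1/(2 + c))
d(T) = 10 - 10*T (d(T) = (T - 1)*(-5 - 5) = (-1 + T)*(-10) = 10 - 10*T)
r(y) = 60 - 54*y (r(y) = ((10 - 10*y) + y)*6 = (10 - 9*y)*6 = 60 - 54*y)
(r(R(5)) - 87)**2 = ((60 - 54*(-9 - 5*5)/(2 + 5)) - 87)**2 = ((60 - 54*(-9 - 25)/7) - 87)**2 = ((60 - 54*(-34)/7) - 87)**2 = ((60 - 54*(-34/7)) - 87)**2 = ((60 + 1836/7) - 87)**2 = (2256/7 - 87)**2 = (1647/7)**2 = 2712609/49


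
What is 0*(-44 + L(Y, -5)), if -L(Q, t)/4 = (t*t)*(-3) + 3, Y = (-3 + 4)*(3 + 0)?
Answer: 0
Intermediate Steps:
Y = 3 (Y = 1*3 = 3)
L(Q, t) = -12 + 12*t² (L(Q, t) = -4*((t*t)*(-3) + 3) = -4*(t²*(-3) + 3) = -4*(-3*t² + 3) = -4*(3 - 3*t²) = -12 + 12*t²)
0*(-44 + L(Y, -5)) = 0*(-44 + (-12 + 12*(-5)²)) = 0*(-44 + (-12 + 12*25)) = 0*(-44 + (-12 + 300)) = 0*(-44 + 288) = 0*244 = 0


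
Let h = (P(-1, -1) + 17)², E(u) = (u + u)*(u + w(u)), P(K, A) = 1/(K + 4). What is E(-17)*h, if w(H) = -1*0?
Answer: 1562912/9 ≈ 1.7366e+5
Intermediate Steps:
P(K, A) = 1/(4 + K)
w(H) = 0
E(u) = 2*u² (E(u) = (u + u)*(u + 0) = (2*u)*u = 2*u²)
h = 2704/9 (h = (1/(4 - 1) + 17)² = (1/3 + 17)² = (⅓ + 17)² = (52/3)² = 2704/9 ≈ 300.44)
E(-17)*h = (2*(-17)²)*(2704/9) = (2*289)*(2704/9) = 578*(2704/9) = 1562912/9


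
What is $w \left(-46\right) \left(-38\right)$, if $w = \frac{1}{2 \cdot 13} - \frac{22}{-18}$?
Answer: $\frac{257830}{117} \approx 2203.7$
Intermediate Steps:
$w = \frac{295}{234}$ ($w = \frac{1}{2} \cdot \frac{1}{13} - - \frac{11}{9} = \frac{1}{26} + \frac{11}{9} = \frac{295}{234} \approx 1.2607$)
$w \left(-46\right) \left(-38\right) = \frac{295}{234} \left(-46\right) \left(-38\right) = \left(- \frac{6785}{117}\right) \left(-38\right) = \frac{257830}{117}$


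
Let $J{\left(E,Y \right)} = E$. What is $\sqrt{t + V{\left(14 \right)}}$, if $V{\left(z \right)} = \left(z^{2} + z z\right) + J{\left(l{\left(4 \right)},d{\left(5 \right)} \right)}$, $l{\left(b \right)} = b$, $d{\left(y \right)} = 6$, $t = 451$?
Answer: $11 \sqrt{7} \approx 29.103$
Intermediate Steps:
$V{\left(z \right)} = 4 + 2 z^{2}$ ($V{\left(z \right)} = \left(z^{2} + z z\right) + 4 = \left(z^{2} + z^{2}\right) + 4 = 2 z^{2} + 4 = 4 + 2 z^{2}$)
$\sqrt{t + V{\left(14 \right)}} = \sqrt{451 + \left(4 + 2 \cdot 14^{2}\right)} = \sqrt{451 + \left(4 + 2 \cdot 196\right)} = \sqrt{451 + \left(4 + 392\right)} = \sqrt{451 + 396} = \sqrt{847} = 11 \sqrt{7}$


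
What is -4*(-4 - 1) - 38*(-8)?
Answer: 324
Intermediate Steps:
-4*(-4 - 1) - 38*(-8) = -4*(-5) + 304 = 20 + 304 = 324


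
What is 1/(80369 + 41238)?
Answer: 1/121607 ≈ 8.2232e-6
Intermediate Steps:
1/(80369 + 41238) = 1/121607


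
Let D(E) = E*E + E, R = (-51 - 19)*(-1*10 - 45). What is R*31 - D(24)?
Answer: 118750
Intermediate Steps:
R = 3850 (R = -70*(-10 - 45) = -70*(-55) = 3850)
D(E) = E + E² (D(E) = E² + E = E + E²)
R*31 - D(24) = 3850*31 - 24*(1 + 24) = 119350 - 24*25 = 119350 - 1*600 = 119350 - 600 = 118750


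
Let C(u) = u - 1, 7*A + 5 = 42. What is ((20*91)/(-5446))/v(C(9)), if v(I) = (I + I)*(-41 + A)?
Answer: 91/155600 ≈ 0.00058483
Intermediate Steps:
A = 37/7 (A = -5/7 + (⅐)*42 = -5/7 + 6 = 37/7 ≈ 5.2857)
C(u) = -1 + u
v(I) = -500*I/7 (v(I) = (I + I)*(-41 + 37/7) = (2*I)*(-250/7) = -500*I/7)
((20*91)/(-5446))/v(C(9)) = ((20*91)/(-5446))/((-500*(-1 + 9)/7)) = (1820*(-1/5446))/((-500/7*8)) = -130/(389*(-4000/7)) = -130/389*(-7/4000) = 91/155600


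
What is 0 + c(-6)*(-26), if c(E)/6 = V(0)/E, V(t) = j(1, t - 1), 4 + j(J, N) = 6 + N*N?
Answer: 78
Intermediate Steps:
j(J, N) = 2 + N² (j(J, N) = -4 + (6 + N*N) = -4 + (6 + N²) = 2 + N²)
V(t) = 2 + (-1 + t)² (V(t) = 2 + (t - 1)² = 2 + (-1 + t)²)
c(E) = 18/E (c(E) = 6*((2 + (-1 + 0)²)/E) = 6*((2 + (-1)²)/E) = 6*((2 + 1)/E) = 6*(3/E) = 18/E)
0 + c(-6)*(-26) = 0 + (18/(-6))*(-26) = 0 + (18*(-⅙))*(-26) = 0 - 3*(-26) = 0 + 78 = 78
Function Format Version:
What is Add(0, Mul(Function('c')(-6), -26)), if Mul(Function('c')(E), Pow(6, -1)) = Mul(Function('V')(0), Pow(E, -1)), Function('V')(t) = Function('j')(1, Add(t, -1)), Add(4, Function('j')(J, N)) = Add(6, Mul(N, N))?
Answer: 78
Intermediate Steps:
Function('j')(J, N) = Add(2, Pow(N, 2)) (Function('j')(J, N) = Add(-4, Add(6, Mul(N, N))) = Add(-4, Add(6, Pow(N, 2))) = Add(2, Pow(N, 2)))
Function('V')(t) = Add(2, Pow(Add(-1, t), 2)) (Function('V')(t) = Add(2, Pow(Add(t, -1), 2)) = Add(2, Pow(Add(-1, t), 2)))
Function('c')(E) = Mul(18, Pow(E, -1)) (Function('c')(E) = Mul(6, Mul(Add(2, Pow(Add(-1, 0), 2)), Pow(E, -1))) = Mul(6, Mul(Add(2, Pow(-1, 2)), Pow(E, -1))) = Mul(6, Mul(Add(2, 1), Pow(E, -1))) = Mul(6, Mul(3, Pow(E, -1))) = Mul(18, Pow(E, -1)))
Add(0, Mul(Function('c')(-6), -26)) = Add(0, Mul(Mul(18, Pow(-6, -1)), -26)) = Add(0, Mul(Mul(18, Rational(-1, 6)), -26)) = Add(0, Mul(-3, -26)) = Add(0, 78) = 78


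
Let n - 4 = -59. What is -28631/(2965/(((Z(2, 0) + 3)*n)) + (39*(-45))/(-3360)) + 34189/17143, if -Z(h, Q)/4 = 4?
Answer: -15716872326049/2563958509 ≈ -6129.9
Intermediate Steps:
Z(h, Q) = -16 (Z(h, Q) = -4*4 = -16)
n = -55 (n = 4 - 59 = -55)
-28631/(2965/(((Z(2, 0) + 3)*n)) + (39*(-45))/(-3360)) + 34189/17143 = -28631/(2965/(((-16 + 3)*(-55))) + (39*(-45))/(-3360)) + 34189/17143 = -28631/(2965/((-13*(-55))) - 1755*(-1/3360)) + 34189*(1/17143) = -28631/(2965/715 + 117/224) + 34189/17143 = -28631/(2965*(1/715) + 117/224) + 34189/17143 = -28631/(593/143 + 117/224) + 34189/17143 = -28631/149563/32032 + 34189/17143 = -28631*32032/149563 + 34189/17143 = -917108192/149563 + 34189/17143 = -15716872326049/2563958509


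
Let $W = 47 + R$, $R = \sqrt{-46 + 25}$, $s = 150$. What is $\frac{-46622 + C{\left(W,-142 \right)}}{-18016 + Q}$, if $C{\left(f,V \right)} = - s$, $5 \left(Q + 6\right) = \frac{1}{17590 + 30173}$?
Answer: $\frac{11169855180}{4303923929} \approx 2.5953$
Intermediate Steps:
$R = i \sqrt{21}$ ($R = \sqrt{-21} = i \sqrt{21} \approx 4.5826 i$)
$W = 47 + i \sqrt{21} \approx 47.0 + 4.5826 i$
$Q = - \frac{1432889}{238815}$ ($Q = -6 + \frac{1}{5 \left(17590 + 30173\right)} = -6 + \frac{1}{5 \cdot 47763} = -6 + \frac{1}{5} \cdot \frac{1}{47763} = -6 + \frac{1}{238815} = - \frac{1432889}{238815} \approx -6.0$)
$C{\left(f,V \right)} = -150$ ($C{\left(f,V \right)} = \left(-1\right) 150 = -150$)
$\frac{-46622 + C{\left(W,-142 \right)}}{-18016 + Q} = \frac{-46622 - 150}{-18016 - \frac{1432889}{238815}} = - \frac{46772}{- \frac{4303923929}{238815}} = \left(-46772\right) \left(- \frac{238815}{4303923929}\right) = \frac{11169855180}{4303923929}$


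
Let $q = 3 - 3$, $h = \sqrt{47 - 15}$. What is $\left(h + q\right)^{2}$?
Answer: $32$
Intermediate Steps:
$h = 4 \sqrt{2}$ ($h = \sqrt{32} = 4 \sqrt{2} \approx 5.6569$)
$q = 0$ ($q = 3 - 3 = 0$)
$\left(h + q\right)^{2} = \left(4 \sqrt{2} + 0\right)^{2} = \left(4 \sqrt{2}\right)^{2} = 32$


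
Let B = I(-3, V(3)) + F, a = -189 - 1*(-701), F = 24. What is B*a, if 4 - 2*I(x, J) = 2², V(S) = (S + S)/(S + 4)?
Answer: 12288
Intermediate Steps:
V(S) = 2*S/(4 + S) (V(S) = (2*S)/(4 + S) = 2*S/(4 + S))
a = 512 (a = -189 + 701 = 512)
I(x, J) = 0 (I(x, J) = 2 - ½*2² = 2 - ½*4 = 2 - 2 = 0)
B = 24 (B = 0 + 24 = 24)
B*a = 24*512 = 12288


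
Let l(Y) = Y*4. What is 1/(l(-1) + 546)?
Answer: 1/542 ≈ 0.0018450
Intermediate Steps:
l(Y) = 4*Y
1/(l(-1) + 546) = 1/(4*(-1) + 546) = 1/(-4 + 546) = 1/542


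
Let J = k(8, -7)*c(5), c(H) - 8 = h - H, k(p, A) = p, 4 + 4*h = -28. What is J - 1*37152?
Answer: -37192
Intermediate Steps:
h = -8 (h = -1 + (1/4)*(-28) = -1 - 7 = -8)
c(H) = -H (c(H) = 8 + (-8 - H) = -H)
J = -40 (J = 8*(-1*5) = 8*(-5) = -40)
J - 1*37152 = -40 - 1*37152 = -40 - 37152 = -37192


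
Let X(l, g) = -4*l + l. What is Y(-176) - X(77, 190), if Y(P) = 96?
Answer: 327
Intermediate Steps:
X(l, g) = -3*l
Y(-176) - X(77, 190) = 96 - (-3)*77 = 96 - 1*(-231) = 96 + 231 = 327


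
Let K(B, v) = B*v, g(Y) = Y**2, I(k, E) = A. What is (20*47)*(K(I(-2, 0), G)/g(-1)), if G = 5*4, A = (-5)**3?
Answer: -2350000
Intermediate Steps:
A = -125
I(k, E) = -125
G = 20
(20*47)*(K(I(-2, 0), G)/g(-1)) = (20*47)*((-125*20)/((-1)**2)) = 940*(-2500/1) = 940*(-2500*1) = 940*(-2500) = -2350000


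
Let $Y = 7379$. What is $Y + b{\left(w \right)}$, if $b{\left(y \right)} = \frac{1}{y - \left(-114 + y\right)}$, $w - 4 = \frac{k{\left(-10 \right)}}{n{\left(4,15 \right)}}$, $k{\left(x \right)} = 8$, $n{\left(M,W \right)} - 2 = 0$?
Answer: $\frac{841207}{114} \approx 7379.0$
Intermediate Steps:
$n{\left(M,W \right)} = 2$ ($n{\left(M,W \right)} = 2 + 0 = 2$)
$w = 8$ ($w = 4 + \frac{8}{2} = 4 + 8 \cdot \frac{1}{2} = 4 + 4 = 8$)
$b{\left(y \right)} = \frac{1}{114}$
$Y + b{\left(w \right)} = 7379 + \frac{1}{114} = \frac{841207}{114}$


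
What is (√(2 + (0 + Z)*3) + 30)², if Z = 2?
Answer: 908 + 120*√2 ≈ 1077.7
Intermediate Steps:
(√(2 + (0 + Z)*3) + 30)² = (√(2 + (0 + 2)*3) + 30)² = (√(2 + 2*3) + 30)² = (√(2 + 6) + 30)² = (√8 + 30)² = (2*√2 + 30)² = (30 + 2*√2)²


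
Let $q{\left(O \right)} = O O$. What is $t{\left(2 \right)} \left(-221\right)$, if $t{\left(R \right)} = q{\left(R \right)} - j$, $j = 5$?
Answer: $221$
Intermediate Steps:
$q{\left(O \right)} = O^{2}$
$t{\left(R \right)} = -5 + R^{2}$ ($t{\left(R \right)} = R^{2} - 5 = -5 + R^{2}$)
$t{\left(2 \right)} \left(-221\right) = \left(-5 + 2^{2}\right) \left(-221\right) = \left(-5 + 4\right) \left(-221\right) = \left(-1\right) \left(-221\right) = 221$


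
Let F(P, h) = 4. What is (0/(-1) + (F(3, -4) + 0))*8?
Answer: 32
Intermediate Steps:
(0/(-1) + (F(3, -4) + 0))*8 = (0/(-1) + (4 + 0))*8 = (0*(-1) + 4)*8 = (0 + 4)*8 = 4*8 = 32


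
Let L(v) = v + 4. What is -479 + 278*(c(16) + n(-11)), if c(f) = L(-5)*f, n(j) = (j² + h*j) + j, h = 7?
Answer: 4247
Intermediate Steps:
L(v) = 4 + v
n(j) = j² + 8*j (n(j) = (j² + 7*j) + j = j² + 8*j)
c(f) = -f (c(f) = (4 - 5)*f = -f)
-479 + 278*(c(16) + n(-11)) = -479 + 278*(-1*16 - 11*(8 - 11)) = -479 + 278*(-16 - 11*(-3)) = -479 + 278*(-16 + 33) = -479 + 278*17 = -479 + 4726 = 4247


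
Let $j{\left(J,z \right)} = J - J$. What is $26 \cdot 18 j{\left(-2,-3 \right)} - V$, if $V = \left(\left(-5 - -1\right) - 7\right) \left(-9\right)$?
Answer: $-99$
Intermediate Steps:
$j{\left(J,z \right)} = 0$
$V = 99$ ($V = \left(\left(-5 + 1\right) - 7\right) \left(-9\right) = \left(-4 - 7\right) \left(-9\right) = \left(-11\right) \left(-9\right) = 99$)
$26 \cdot 18 j{\left(-2,-3 \right)} - V = 26 \cdot 18 \cdot 0 - 99 = 468 \cdot 0 - 99 = 0 - 99 = -99$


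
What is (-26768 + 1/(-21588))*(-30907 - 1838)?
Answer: 6307424690275/7196 ≈ 8.7652e+8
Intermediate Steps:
(-26768 + 1/(-21588))*(-30907 - 1838) = (-26768 - 1/21588)*(-32745) = -577867585/21588*(-32745) = 6307424690275/7196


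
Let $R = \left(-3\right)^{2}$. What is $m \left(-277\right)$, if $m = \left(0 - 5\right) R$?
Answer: $12465$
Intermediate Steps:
$R = 9$
$m = -45$ ($m = \left(0 - 5\right) 9 = \left(-5\right) 9 = -45$)
$m \left(-277\right) = \left(-45\right) \left(-277\right) = 12465$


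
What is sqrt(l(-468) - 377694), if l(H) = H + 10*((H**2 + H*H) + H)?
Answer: 3*sqrt(444182) ≈ 1999.4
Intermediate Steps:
l(H) = 11*H + 20*H**2 (l(H) = H + 10*((H**2 + H**2) + H) = H + 10*(2*H**2 + H) = H + 10*(H + 2*H**2) = H + (10*H + 20*H**2) = 11*H + 20*H**2)
sqrt(l(-468) - 377694) = sqrt(-468*(11 + 20*(-468)) - 377694) = sqrt(-468*(11 - 9360) - 377694) = sqrt(-468*(-9349) - 377694) = sqrt(4375332 - 377694) = sqrt(3997638) = 3*sqrt(444182)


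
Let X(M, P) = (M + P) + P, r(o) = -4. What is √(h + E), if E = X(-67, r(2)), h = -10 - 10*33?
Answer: I*√415 ≈ 20.372*I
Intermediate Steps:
h = -340 (h = -10 - 330 = -340)
X(M, P) = M + 2*P
E = -75 (E = -67 + 2*(-4) = -67 - 8 = -75)
√(h + E) = √(-340 - 75) = √(-415) = I*√415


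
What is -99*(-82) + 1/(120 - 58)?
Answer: 503317/62 ≈ 8118.0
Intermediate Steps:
-99*(-82) + 1/(120 - 58) = 8118 + 1/62 = 503317/62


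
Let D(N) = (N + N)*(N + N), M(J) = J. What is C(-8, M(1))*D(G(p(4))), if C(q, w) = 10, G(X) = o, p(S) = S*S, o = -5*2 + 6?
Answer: 640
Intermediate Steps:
o = -4 (o = -10 + 6 = -4)
p(S) = S²
G(X) = -4
D(N) = 4*N² (D(N) = (2*N)*(2*N) = 4*N²)
C(-8, M(1))*D(G(p(4))) = 10*(4*(-4)²) = 10*(4*16) = 10*64 = 640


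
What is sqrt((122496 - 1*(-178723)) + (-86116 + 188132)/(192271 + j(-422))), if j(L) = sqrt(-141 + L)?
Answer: sqrt((57915780365 + 301219*I*sqrt(563))/(192271 + I*sqrt(563))) ≈ 548.83 - 0.e-7*I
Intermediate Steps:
sqrt((122496 - 1*(-178723)) + (-86116 + 188132)/(192271 + j(-422))) = sqrt((122496 - 1*(-178723)) + (-86116 + 188132)/(192271 + sqrt(-141 - 422))) = sqrt((122496 + 178723) + 102016/(192271 + sqrt(-563))) = sqrt(301219 + 102016/(192271 + I*sqrt(563)))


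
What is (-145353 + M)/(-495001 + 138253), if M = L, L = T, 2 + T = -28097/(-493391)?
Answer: 17929205177/44004063117 ≈ 0.40744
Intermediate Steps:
T = -958685/493391 (T = -2 - 28097/(-493391) = -2 - 28097*(-1/493391) = -2 + 28097/493391 = -958685/493391 ≈ -1.9431)
L = -958685/493391 ≈ -1.9431
M = -958685/493391 ≈ -1.9431
(-145353 + M)/(-495001 + 138253) = (-145353 - 958685/493391)/(-495001 + 138253) = -71716820708/493391/(-356748) = -71716820708/493391*(-1/356748) = 17929205177/44004063117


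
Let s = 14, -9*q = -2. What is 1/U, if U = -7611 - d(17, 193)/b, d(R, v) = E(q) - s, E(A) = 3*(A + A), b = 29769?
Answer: -89307/679715539 ≈ -0.00013139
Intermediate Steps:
q = 2/9 (q = -⅑*(-2) = 2/9 ≈ 0.22222)
E(A) = 6*A (E(A) = 3*(2*A) = 6*A)
d(R, v) = -38/3 (d(R, v) = 6*(2/9) - 1*14 = 4/3 - 14 = -38/3)
U = -679715539/89307 (U = -7611 - (-38)/(3*29769) = -7611 - 1*(-38/89307) = -7611 + 38/89307 = -679715539/89307 ≈ -7611.0)
1/U = 1/(-679715539/89307) = -89307/679715539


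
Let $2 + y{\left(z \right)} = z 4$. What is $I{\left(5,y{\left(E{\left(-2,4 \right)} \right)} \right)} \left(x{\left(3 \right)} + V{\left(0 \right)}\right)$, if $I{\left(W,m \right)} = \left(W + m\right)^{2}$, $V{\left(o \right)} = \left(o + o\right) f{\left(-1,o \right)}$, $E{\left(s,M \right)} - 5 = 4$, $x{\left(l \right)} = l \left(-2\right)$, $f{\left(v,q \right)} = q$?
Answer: $-9126$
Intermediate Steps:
$x{\left(l \right)} = - 2 l$
$E{\left(s,M \right)} = 9$ ($E{\left(s,M \right)} = 5 + 4 = 9$)
$y{\left(z \right)} = -2 + 4 z$ ($y{\left(z \right)} = -2 + z 4 = -2 + 4 z$)
$V{\left(o \right)} = 2 o^{2}$ ($V{\left(o \right)} = \left(o + o\right) o = 2 o o = 2 o^{2}$)
$I{\left(5,y{\left(E{\left(-2,4 \right)} \right)} \right)} \left(x{\left(3 \right)} + V{\left(0 \right)}\right) = \left(5 + \left(-2 + 4 \cdot 9\right)\right)^{2} \left(\left(-2\right) 3 + 2 \cdot 0^{2}\right) = \left(5 + \left(-2 + 36\right)\right)^{2} \left(-6 + 2 \cdot 0\right) = \left(5 + 34\right)^{2} \left(-6 + 0\right) = 39^{2} \left(-6\right) = 1521 \left(-6\right) = -9126$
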